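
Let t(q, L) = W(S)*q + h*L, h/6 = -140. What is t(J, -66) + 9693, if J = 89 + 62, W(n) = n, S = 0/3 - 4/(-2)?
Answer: 65435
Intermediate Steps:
S = 2 (S = 0*(⅓) - 4*(-½) = 0 + 2 = 2)
h = -840 (h = 6*(-140) = -840)
J = 151
t(q, L) = -840*L + 2*q (t(q, L) = 2*q - 840*L = -840*L + 2*q)
t(J, -66) + 9693 = (-840*(-66) + 2*151) + 9693 = (55440 + 302) + 9693 = 55742 + 9693 = 65435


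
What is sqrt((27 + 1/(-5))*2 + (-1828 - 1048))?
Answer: 84*I*sqrt(10)/5 ≈ 53.126*I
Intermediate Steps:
sqrt((27 + 1/(-5))*2 + (-1828 - 1048)) = sqrt((27 - 1/5)*2 - 2876) = sqrt((134/5)*2 - 2876) = sqrt(268/5 - 2876) = sqrt(-14112/5) = 84*I*sqrt(10)/5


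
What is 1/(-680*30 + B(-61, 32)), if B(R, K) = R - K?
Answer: -1/20493 ≈ -4.8797e-5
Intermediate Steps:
1/(-680*30 + B(-61, 32)) = 1/(-680*30 + (-61 - 1*32)) = 1/(-20400 + (-61 - 32)) = 1/(-20400 - 93) = 1/(-20493) = -1/20493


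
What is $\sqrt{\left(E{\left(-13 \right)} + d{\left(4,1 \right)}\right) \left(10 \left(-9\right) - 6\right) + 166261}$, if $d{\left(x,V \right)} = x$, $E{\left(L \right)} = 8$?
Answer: $\sqrt{165109} \approx 406.34$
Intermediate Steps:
$\sqrt{\left(E{\left(-13 \right)} + d{\left(4,1 \right)}\right) \left(10 \left(-9\right) - 6\right) + 166261} = \sqrt{\left(8 + 4\right) \left(10 \left(-9\right) - 6\right) + 166261} = \sqrt{12 \left(-90 - 6\right) + 166261} = \sqrt{12 \left(-96\right) + 166261} = \sqrt{-1152 + 166261} = \sqrt{165109}$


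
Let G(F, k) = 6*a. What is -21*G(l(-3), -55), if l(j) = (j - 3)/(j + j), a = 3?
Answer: -378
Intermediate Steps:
l(j) = (-3 + j)/(2*j) (l(j) = (-3 + j)/((2*j)) = (-3 + j)*(1/(2*j)) = (-3 + j)/(2*j))
G(F, k) = 18 (G(F, k) = 6*3 = 18)
-21*G(l(-3), -55) = -21*18 = -378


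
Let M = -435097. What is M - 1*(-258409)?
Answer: -176688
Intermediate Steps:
M - 1*(-258409) = -435097 - 1*(-258409) = -435097 + 258409 = -176688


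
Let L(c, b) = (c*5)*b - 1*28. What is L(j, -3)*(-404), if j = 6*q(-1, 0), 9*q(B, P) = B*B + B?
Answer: 11312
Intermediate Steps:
q(B, P) = B/9 + B²/9 (q(B, P) = (B*B + B)/9 = (B² + B)/9 = (B + B²)/9 = B/9 + B²/9)
j = 0 (j = 6*((⅑)*(-1)*(1 - 1)) = 6*((⅑)*(-1)*0) = 6*0 = 0)
L(c, b) = -28 + 5*b*c (L(c, b) = (5*c)*b - 28 = 5*b*c - 28 = -28 + 5*b*c)
L(j, -3)*(-404) = (-28 + 5*(-3)*0)*(-404) = (-28 + 0)*(-404) = -28*(-404) = 11312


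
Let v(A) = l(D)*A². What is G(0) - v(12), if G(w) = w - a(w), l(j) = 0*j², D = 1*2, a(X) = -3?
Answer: 3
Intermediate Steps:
D = 2
l(j) = 0
G(w) = 3 + w (G(w) = w - 1*(-3) = w + 3 = 3 + w)
v(A) = 0 (v(A) = 0*A² = 0)
G(0) - v(12) = (3 + 0) - 1*0 = 3 + 0 = 3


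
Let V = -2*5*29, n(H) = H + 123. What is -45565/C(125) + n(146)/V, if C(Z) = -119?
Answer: 13181839/34510 ≈ 381.97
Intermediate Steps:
n(H) = 123 + H
V = -290 (V = -10*29 = -290)
-45565/C(125) + n(146)/V = -45565/(-119) + (123 + 146)/(-290) = -45565*(-1/119) + 269*(-1/290) = 45565/119 - 269/290 = 13181839/34510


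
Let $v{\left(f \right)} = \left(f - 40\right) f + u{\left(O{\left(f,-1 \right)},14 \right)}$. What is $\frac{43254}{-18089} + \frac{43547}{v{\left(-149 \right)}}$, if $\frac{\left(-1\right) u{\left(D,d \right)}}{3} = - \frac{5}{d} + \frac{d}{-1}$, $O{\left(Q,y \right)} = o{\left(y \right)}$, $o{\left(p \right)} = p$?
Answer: $- \frac{6051041116}{7142568273} \approx -0.84718$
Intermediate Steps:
$O{\left(Q,y \right)} = y$
$u{\left(D,d \right)} = 3 d + \frac{15}{d}$ ($u{\left(D,d \right)} = - 3 \left(- \frac{5}{d} + \frac{d}{-1}\right) = - 3 \left(- \frac{5}{d} + d \left(-1\right)\right) = - 3 \left(- \frac{5}{d} - d\right) = - 3 \left(- d - \frac{5}{d}\right) = 3 d + \frac{15}{d}$)
$v{\left(f \right)} = \frac{603}{14} + f \left(-40 + f\right)$ ($v{\left(f \right)} = \left(f - 40\right) f + \left(3 \cdot 14 + \frac{15}{14}\right) = \left(f - 40\right) f + \left(42 + 15 \cdot \frac{1}{14}\right) = \left(-40 + f\right) f + \left(42 + \frac{15}{14}\right) = f \left(-40 + f\right) + \frac{603}{14} = \frac{603}{14} + f \left(-40 + f\right)$)
$\frac{43254}{-18089} + \frac{43547}{v{\left(-149 \right)}} = \frac{43254}{-18089} + \frac{43547}{\frac{603}{14} + \left(-149\right)^{2} - -5960} = 43254 \left(- \frac{1}{18089}\right) + \frac{43547}{\frac{603}{14} + 22201 + 5960} = - \frac{43254}{18089} + \frac{43547}{\frac{394857}{14}} = - \frac{43254}{18089} + 43547 \cdot \frac{14}{394857} = - \frac{43254}{18089} + \frac{609658}{394857} = - \frac{6051041116}{7142568273}$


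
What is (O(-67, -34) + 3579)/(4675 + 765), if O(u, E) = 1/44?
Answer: 157477/239360 ≈ 0.65791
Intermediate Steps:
O(u, E) = 1/44
(O(-67, -34) + 3579)/(4675 + 765) = (1/44 + 3579)/(4675 + 765) = (157477/44)/5440 = (157477/44)*(1/5440) = 157477/239360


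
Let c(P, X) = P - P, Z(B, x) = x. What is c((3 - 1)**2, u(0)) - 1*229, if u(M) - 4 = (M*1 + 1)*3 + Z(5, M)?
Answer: -229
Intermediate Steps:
u(M) = 7 + 4*M (u(M) = 4 + ((M*1 + 1)*3 + M) = 4 + ((M + 1)*3 + M) = 4 + ((1 + M)*3 + M) = 4 + ((3 + 3*M) + M) = 4 + (3 + 4*M) = 7 + 4*M)
c(P, X) = 0
c((3 - 1)**2, u(0)) - 1*229 = 0 - 1*229 = 0 - 229 = -229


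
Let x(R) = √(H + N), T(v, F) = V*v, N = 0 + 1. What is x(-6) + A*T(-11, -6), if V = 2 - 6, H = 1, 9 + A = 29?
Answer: 880 + √2 ≈ 881.41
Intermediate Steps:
A = 20 (A = -9 + 29 = 20)
V = -4
N = 1
T(v, F) = -4*v
x(R) = √2 (x(R) = √(1 + 1) = √2)
x(-6) + A*T(-11, -6) = √2 + 20*(-4*(-11)) = √2 + 20*44 = √2 + 880 = 880 + √2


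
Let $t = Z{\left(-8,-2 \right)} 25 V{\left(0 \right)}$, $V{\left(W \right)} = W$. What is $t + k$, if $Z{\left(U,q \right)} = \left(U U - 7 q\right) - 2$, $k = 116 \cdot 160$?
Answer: $18560$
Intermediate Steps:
$k = 18560$
$Z{\left(U,q \right)} = -2 + U^{2} - 7 q$ ($Z{\left(U,q \right)} = \left(U^{2} - 7 q\right) - 2 = -2 + U^{2} - 7 q$)
$t = 0$ ($t = \left(-2 + \left(-8\right)^{2} - -14\right) 25 \cdot 0 = \left(-2 + 64 + 14\right) 25 \cdot 0 = 76 \cdot 25 \cdot 0 = 1900 \cdot 0 = 0$)
$t + k = 0 + 18560 = 18560$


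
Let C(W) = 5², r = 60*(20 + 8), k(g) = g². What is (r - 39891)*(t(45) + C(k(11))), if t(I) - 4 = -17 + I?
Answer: -2178027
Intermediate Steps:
t(I) = -13 + I (t(I) = 4 + (-17 + I) = -13 + I)
r = 1680 (r = 60*28 = 1680)
C(W) = 25
(r - 39891)*(t(45) + C(k(11))) = (1680 - 39891)*((-13 + 45) + 25) = -38211*(32 + 25) = -38211*57 = -2178027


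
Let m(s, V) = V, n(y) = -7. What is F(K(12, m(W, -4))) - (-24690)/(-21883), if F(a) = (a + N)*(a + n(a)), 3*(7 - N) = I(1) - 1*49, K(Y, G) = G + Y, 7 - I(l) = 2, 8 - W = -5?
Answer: 1873517/65649 ≈ 28.538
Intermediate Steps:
W = 13 (W = 8 - 1*(-5) = 8 + 5 = 13)
I(l) = 5 (I(l) = 7 - 1*2 = 7 - 2 = 5)
N = 65/3 (N = 7 - (5 - 1*49)/3 = 7 - (5 - 49)/3 = 7 - 1/3*(-44) = 7 + 44/3 = 65/3 ≈ 21.667)
F(a) = (-7 + a)*(65/3 + a) (F(a) = (a + 65/3)*(a - 7) = (65/3 + a)*(-7 + a) = (-7 + a)*(65/3 + a))
F(K(12, m(W, -4))) - (-24690)/(-21883) = (-455/3 + (-4 + 12)**2 + 44*(-4 + 12)/3) - (-24690)/(-21883) = (-455/3 + 8**2 + (44/3)*8) - (-24690)*(-1)/21883 = (-455/3 + 64 + 352/3) - 1*24690/21883 = 89/3 - 24690/21883 = 1873517/65649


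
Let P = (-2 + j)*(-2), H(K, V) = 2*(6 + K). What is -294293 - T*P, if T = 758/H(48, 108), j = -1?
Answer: -2649016/9 ≈ -2.9434e+5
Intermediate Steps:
H(K, V) = 12 + 2*K
P = 6 (P = (-2 - 1)*(-2) = -3*(-2) = 6)
T = 379/54 (T = 758/(12 + 2*48) = 758/(12 + 96) = 758/108 = 758*(1/108) = 379/54 ≈ 7.0185)
-294293 - T*P = -294293 - 379*6/54 = -294293 - 1*379/9 = -294293 - 379/9 = -2649016/9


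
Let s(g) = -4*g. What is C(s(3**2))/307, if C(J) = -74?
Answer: -74/307 ≈ -0.24104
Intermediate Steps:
C(s(3**2))/307 = -74/307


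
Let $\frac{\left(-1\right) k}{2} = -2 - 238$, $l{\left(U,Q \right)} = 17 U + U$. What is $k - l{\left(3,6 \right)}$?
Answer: $426$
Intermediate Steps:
$l{\left(U,Q \right)} = 18 U$
$k = 480$ ($k = - 2 \left(-2 - 238\right) = \left(-2\right) \left(-240\right) = 480$)
$k - l{\left(3,6 \right)} = 480 - 18 \cdot 3 = 480 - 54 = 426$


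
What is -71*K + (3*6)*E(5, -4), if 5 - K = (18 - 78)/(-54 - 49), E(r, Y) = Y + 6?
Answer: -28597/103 ≈ -277.64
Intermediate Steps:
E(r, Y) = 6 + Y
K = 455/103 (K = 5 - (18 - 78)/(-54 - 49) = 5 - (-60)/(-103) = 5 - (-60)*(-1)/103 = 5 - 1*60/103 = 5 - 60/103 = 455/103 ≈ 4.4175)
-71*K + (3*6)*E(5, -4) = -71*455/103 + (3*6)*(6 - 4) = -32305/103 + 18*2 = -32305/103 + 36 = -28597/103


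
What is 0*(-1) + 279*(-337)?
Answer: -94023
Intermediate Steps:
0*(-1) + 279*(-337) = 0 - 94023 = -94023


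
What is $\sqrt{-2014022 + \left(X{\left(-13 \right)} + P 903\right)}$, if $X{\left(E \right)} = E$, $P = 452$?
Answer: $3 i \sqrt{178431} \approx 1267.2 i$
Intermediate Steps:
$\sqrt{-2014022 + \left(X{\left(-13 \right)} + P 903\right)} = \sqrt{-2014022 + \left(-13 + 452 \cdot 903\right)} = \sqrt{-2014022 + \left(-13 + 408156\right)} = \sqrt{-2014022 + 408143} = \sqrt{-1605879} = 3 i \sqrt{178431}$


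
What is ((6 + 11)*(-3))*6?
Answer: -306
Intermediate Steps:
((6 + 11)*(-3))*6 = (17*(-3))*6 = -51*6 = -306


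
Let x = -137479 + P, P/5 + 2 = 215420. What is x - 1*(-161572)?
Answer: 1101183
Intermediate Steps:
P = 1077090 (P = -10 + 5*215420 = -10 + 1077100 = 1077090)
x = 939611 (x = -137479 + 1077090 = 939611)
x - 1*(-161572) = 939611 - 1*(-161572) = 939611 + 161572 = 1101183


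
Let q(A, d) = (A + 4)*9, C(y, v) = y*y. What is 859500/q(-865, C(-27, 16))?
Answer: -95500/861 ≈ -110.92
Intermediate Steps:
C(y, v) = y²
q(A, d) = 36 + 9*A (q(A, d) = (4 + A)*9 = 36 + 9*A)
859500/q(-865, C(-27, 16)) = 859500/(36 + 9*(-865)) = 859500/(36 - 7785) = 859500/(-7749) = 859500*(-1/7749) = -95500/861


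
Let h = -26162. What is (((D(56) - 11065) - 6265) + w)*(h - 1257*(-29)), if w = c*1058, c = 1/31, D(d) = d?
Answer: -5499880876/31 ≈ -1.7742e+8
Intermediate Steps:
c = 1/31 ≈ 0.032258
w = 1058/31 (w = (1/31)*1058 = 1058/31 ≈ 34.129)
(((D(56) - 11065) - 6265) + w)*(h - 1257*(-29)) = (((56 - 11065) - 6265) + 1058/31)*(-26162 - 1257*(-29)) = ((-11009 - 6265) + 1058/31)*(-26162 + 36453) = (-17274 + 1058/31)*10291 = -534436/31*10291 = -5499880876/31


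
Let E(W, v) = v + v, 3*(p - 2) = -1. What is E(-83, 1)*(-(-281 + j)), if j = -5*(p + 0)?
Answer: 1736/3 ≈ 578.67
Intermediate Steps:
p = 5/3 (p = 2 + (⅓)*(-1) = 2 - ⅓ = 5/3 ≈ 1.6667)
E(W, v) = 2*v
j = -25/3 (j = -5*(5/3 + 0) = -5*5/3 = -25/3 ≈ -8.3333)
E(-83, 1)*(-(-281 + j)) = (2*1)*(-(-281 - 25/3)) = 2*(-1*(-868/3)) = 2*(868/3) = 1736/3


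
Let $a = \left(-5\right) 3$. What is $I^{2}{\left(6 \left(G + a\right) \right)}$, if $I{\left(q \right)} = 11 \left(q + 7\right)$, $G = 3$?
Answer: $511225$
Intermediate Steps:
$a = -15$
$I{\left(q \right)} = 77 + 11 q$ ($I{\left(q \right)} = 11 \left(7 + q\right) = 77 + 11 q$)
$I^{2}{\left(6 \left(G + a\right) \right)} = \left(77 + 11 \cdot 6 \left(3 - 15\right)\right)^{2} = \left(77 + 11 \cdot 6 \left(-12\right)\right)^{2} = \left(77 + 11 \left(-72\right)\right)^{2} = \left(77 - 792\right)^{2} = \left(-715\right)^{2} = 511225$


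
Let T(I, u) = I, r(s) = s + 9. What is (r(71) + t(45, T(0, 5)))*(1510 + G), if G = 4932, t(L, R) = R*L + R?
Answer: 515360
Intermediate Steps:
r(s) = 9 + s
t(L, R) = R + L*R (t(L, R) = L*R + R = R + L*R)
(r(71) + t(45, T(0, 5)))*(1510 + G) = ((9 + 71) + 0*(1 + 45))*(1510 + 4932) = (80 + 0*46)*6442 = (80 + 0)*6442 = 80*6442 = 515360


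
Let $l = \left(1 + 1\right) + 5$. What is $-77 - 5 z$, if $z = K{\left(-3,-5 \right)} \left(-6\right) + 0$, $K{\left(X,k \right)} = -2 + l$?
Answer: $73$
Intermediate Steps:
$l = 7$ ($l = 2 + 5 = 7$)
$K{\left(X,k \right)} = 5$ ($K{\left(X,k \right)} = -2 + 7 = 5$)
$z = -30$ ($z = 5 \left(-6\right) + 0 = -30 + 0 = -30$)
$-77 - 5 z = -77 - -150 = -77 + 150 = 73$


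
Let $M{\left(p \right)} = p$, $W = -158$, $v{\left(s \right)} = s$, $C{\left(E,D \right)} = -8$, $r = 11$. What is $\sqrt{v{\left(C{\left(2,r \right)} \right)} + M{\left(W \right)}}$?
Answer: $i \sqrt{166} \approx 12.884 i$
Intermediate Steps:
$\sqrt{v{\left(C{\left(2,r \right)} \right)} + M{\left(W \right)}} = \sqrt{-8 - 158} = \sqrt{-166} = i \sqrt{166}$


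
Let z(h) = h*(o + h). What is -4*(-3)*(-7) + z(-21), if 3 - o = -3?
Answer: 231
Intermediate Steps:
o = 6 (o = 3 - 1*(-3) = 3 + 3 = 6)
z(h) = h*(6 + h)
-4*(-3)*(-7) + z(-21) = -4*(-3)*(-7) - 21*(6 - 21) = 12*(-7) - 21*(-15) = -84 + 315 = 231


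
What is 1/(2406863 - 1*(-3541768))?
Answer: 1/5948631 ≈ 1.6811e-7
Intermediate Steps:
1/(2406863 - 1*(-3541768)) = 1/(2406863 + 3541768) = 1/5948631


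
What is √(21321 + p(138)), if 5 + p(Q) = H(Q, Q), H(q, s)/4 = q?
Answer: 2*√5467 ≈ 147.88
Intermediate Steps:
H(q, s) = 4*q
p(Q) = -5 + 4*Q
√(21321 + p(138)) = √(21321 + (-5 + 4*138)) = √(21321 + (-5 + 552)) = √(21321 + 547) = √21868 = 2*√5467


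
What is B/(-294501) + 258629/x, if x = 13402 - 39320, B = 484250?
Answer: -88717290629/7632876918 ≈ -11.623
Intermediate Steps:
x = -25918
B/(-294501) + 258629/x = 484250/(-294501) + 258629/(-25918) = 484250*(-1/294501) + 258629*(-1/25918) = -484250/294501 - 258629/25918 = -88717290629/7632876918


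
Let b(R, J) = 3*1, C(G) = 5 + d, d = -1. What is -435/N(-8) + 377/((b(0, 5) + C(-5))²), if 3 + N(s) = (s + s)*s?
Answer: 5162/1225 ≈ 4.2139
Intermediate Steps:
C(G) = 4 (C(G) = 5 - 1 = 4)
b(R, J) = 3
N(s) = -3 + 2*s² (N(s) = -3 + (s + s)*s = -3 + (2*s)*s = -3 + 2*s²)
-435/N(-8) + 377/((b(0, 5) + C(-5))²) = -435/(-3 + 2*(-8)²) + 377/((3 + 4)²) = -435/(-3 + 2*64) + 377/(7²) = -435/(-3 + 128) + 377/49 = -435/125 + 377*(1/49) = -435*1/125 + 377/49 = -87/25 + 377/49 = 5162/1225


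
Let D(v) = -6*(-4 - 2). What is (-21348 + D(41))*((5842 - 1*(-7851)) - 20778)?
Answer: 150995520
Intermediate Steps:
D(v) = 36 (D(v) = -6*(-6) = 36)
(-21348 + D(41))*((5842 - 1*(-7851)) - 20778) = (-21348 + 36)*((5842 - 1*(-7851)) - 20778) = -21312*((5842 + 7851) - 20778) = -21312*(13693 - 20778) = -21312*(-7085) = 150995520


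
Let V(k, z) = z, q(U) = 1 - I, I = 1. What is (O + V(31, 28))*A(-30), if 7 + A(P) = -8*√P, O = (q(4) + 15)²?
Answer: -1771 - 2024*I*√30 ≈ -1771.0 - 11086.0*I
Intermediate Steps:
q(U) = 0 (q(U) = 1 - 1*1 = 1 - 1 = 0)
O = 225 (O = (0 + 15)² = 15² = 225)
A(P) = -7 - 8*√P
(O + V(31, 28))*A(-30) = (225 + 28)*(-7 - 8*I*√30) = 253*(-7 - 8*I*√30) = -1771 - 2024*I*√30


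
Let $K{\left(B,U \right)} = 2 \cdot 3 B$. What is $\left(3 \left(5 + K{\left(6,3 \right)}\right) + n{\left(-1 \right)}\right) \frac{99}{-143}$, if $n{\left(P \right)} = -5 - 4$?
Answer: $- \frac{1026}{13} \approx -78.923$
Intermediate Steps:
$K{\left(B,U \right)} = 6 B$
$n{\left(P \right)} = -9$
$\left(3 \left(5 + K{\left(6,3 \right)}\right) + n{\left(-1 \right)}\right) \frac{99}{-143} = \left(3 \left(5 + 6 \cdot 6\right) - 9\right) \frac{99}{-143} = \left(3 \left(5 + 36\right) - 9\right) 99 \left(- \frac{1}{143}\right) = \left(3 \cdot 41 - 9\right) \left(- \frac{9}{13}\right) = \left(123 - 9\right) \left(- \frac{9}{13}\right) = 114 \left(- \frac{9}{13}\right) = - \frac{1026}{13}$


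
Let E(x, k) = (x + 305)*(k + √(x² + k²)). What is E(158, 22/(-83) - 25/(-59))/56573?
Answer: 9723/7487513 + 463*√598652526805/277037981 ≈ 1.2944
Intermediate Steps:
E(x, k) = (305 + x)*(k + √(k² + x²))
E(158, 22/(-83) - 25/(-59))/56573 = (305*(22/(-83) - 25/(-59)) + 305*√((22/(-83) - 25/(-59))² + 158²) + (22/(-83) - 25/(-59))*158 + 158*√((22/(-83) - 25/(-59))² + 158²))/56573 = (305*(22*(-1/83) - 25*(-1/59)) + 305*√((22*(-1/83) - 25*(-1/59))² + 24964) + (22*(-1/83) - 25*(-1/59))*158 + 158*√((22*(-1/83) - 25*(-1/59))² + 24964))*(1/56573) = (305*(-22/83 + 25/59) + 305*√((-22/83 + 25/59)² + 24964) + (-22/83 + 25/59)*158 + 158*√((-22/83 + 25/59)² + 24964))*(1/56573) = (305*(777/4897) + 305*√((777/4897)² + 24964) + (777/4897)*158 + 158*√((777/4897)² + 24964))*(1/56573) = (236985/4897 + 305*√(603729/23980609 + 24964) + 122766/4897 + 158*√(603729/23980609 + 24964))*(1/56573) = (236985/4897 + 305*√(598652526805/23980609) + 122766/4897 + 158*√(598652526805/23980609))*(1/56573) = (236985/4897 + 305*(√598652526805/4897) + 122766/4897 + 158*(√598652526805/4897))*(1/56573) = (236985/4897 + 305*√598652526805/4897 + 122766/4897 + 158*√598652526805/4897)*(1/56573) = (359751/4897 + 463*√598652526805/4897)*(1/56573) = 9723/7487513 + 463*√598652526805/277037981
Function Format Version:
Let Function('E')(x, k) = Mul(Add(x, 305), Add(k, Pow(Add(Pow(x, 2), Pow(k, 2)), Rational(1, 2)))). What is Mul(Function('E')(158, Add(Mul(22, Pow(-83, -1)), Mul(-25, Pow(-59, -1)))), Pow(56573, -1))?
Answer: Add(Rational(9723, 7487513), Mul(Rational(463, 277037981), Pow(598652526805, Rational(1, 2)))) ≈ 1.2944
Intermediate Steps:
Function('E')(x, k) = Mul(Add(305, x), Add(k, Pow(Add(Pow(k, 2), Pow(x, 2)), Rational(1, 2))))
Mul(Function('E')(158, Add(Mul(22, Pow(-83, -1)), Mul(-25, Pow(-59, -1)))), Pow(56573, -1)) = Mul(Add(Mul(305, Add(Mul(22, Pow(-83, -1)), Mul(-25, Pow(-59, -1)))), Mul(305, Pow(Add(Pow(Add(Mul(22, Pow(-83, -1)), Mul(-25, Pow(-59, -1))), 2), Pow(158, 2)), Rational(1, 2))), Mul(Add(Mul(22, Pow(-83, -1)), Mul(-25, Pow(-59, -1))), 158), Mul(158, Pow(Add(Pow(Add(Mul(22, Pow(-83, -1)), Mul(-25, Pow(-59, -1))), 2), Pow(158, 2)), Rational(1, 2)))), Pow(56573, -1)) = Mul(Add(Mul(305, Add(Mul(22, Rational(-1, 83)), Mul(-25, Rational(-1, 59)))), Mul(305, Pow(Add(Pow(Add(Mul(22, Rational(-1, 83)), Mul(-25, Rational(-1, 59))), 2), 24964), Rational(1, 2))), Mul(Add(Mul(22, Rational(-1, 83)), Mul(-25, Rational(-1, 59))), 158), Mul(158, Pow(Add(Pow(Add(Mul(22, Rational(-1, 83)), Mul(-25, Rational(-1, 59))), 2), 24964), Rational(1, 2)))), Rational(1, 56573)) = Mul(Add(Mul(305, Add(Rational(-22, 83), Rational(25, 59))), Mul(305, Pow(Add(Pow(Add(Rational(-22, 83), Rational(25, 59)), 2), 24964), Rational(1, 2))), Mul(Add(Rational(-22, 83), Rational(25, 59)), 158), Mul(158, Pow(Add(Pow(Add(Rational(-22, 83), Rational(25, 59)), 2), 24964), Rational(1, 2)))), Rational(1, 56573)) = Mul(Add(Mul(305, Rational(777, 4897)), Mul(305, Pow(Add(Pow(Rational(777, 4897), 2), 24964), Rational(1, 2))), Mul(Rational(777, 4897), 158), Mul(158, Pow(Add(Pow(Rational(777, 4897), 2), 24964), Rational(1, 2)))), Rational(1, 56573)) = Mul(Add(Rational(236985, 4897), Mul(305, Pow(Add(Rational(603729, 23980609), 24964), Rational(1, 2))), Rational(122766, 4897), Mul(158, Pow(Add(Rational(603729, 23980609), 24964), Rational(1, 2)))), Rational(1, 56573)) = Mul(Add(Rational(236985, 4897), Mul(305, Pow(Rational(598652526805, 23980609), Rational(1, 2))), Rational(122766, 4897), Mul(158, Pow(Rational(598652526805, 23980609), Rational(1, 2)))), Rational(1, 56573)) = Mul(Add(Rational(236985, 4897), Mul(305, Mul(Rational(1, 4897), Pow(598652526805, Rational(1, 2)))), Rational(122766, 4897), Mul(158, Mul(Rational(1, 4897), Pow(598652526805, Rational(1, 2))))), Rational(1, 56573)) = Mul(Add(Rational(236985, 4897), Mul(Rational(305, 4897), Pow(598652526805, Rational(1, 2))), Rational(122766, 4897), Mul(Rational(158, 4897), Pow(598652526805, Rational(1, 2)))), Rational(1, 56573)) = Mul(Add(Rational(359751, 4897), Mul(Rational(463, 4897), Pow(598652526805, Rational(1, 2)))), Rational(1, 56573)) = Add(Rational(9723, 7487513), Mul(Rational(463, 277037981), Pow(598652526805, Rational(1, 2))))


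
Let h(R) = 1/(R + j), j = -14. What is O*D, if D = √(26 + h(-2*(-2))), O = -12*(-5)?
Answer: 6*√2590 ≈ 305.35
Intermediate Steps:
h(R) = 1/(-14 + R) (h(R) = 1/(R - 14) = 1/(-14 + R))
O = 60
D = √2590/10 (D = √(26 + 1/(-14 - 2*(-2))) = √(26 + 1/(-14 + 4)) = √(26 + 1/(-10)) = √(26 - ⅒) = √(259/10) = √2590/10 ≈ 5.0892)
O*D = 60*(√2590/10) = 6*√2590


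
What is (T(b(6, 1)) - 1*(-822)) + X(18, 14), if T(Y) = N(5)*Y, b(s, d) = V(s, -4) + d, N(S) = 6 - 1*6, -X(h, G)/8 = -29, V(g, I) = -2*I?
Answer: 1054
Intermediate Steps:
X(h, G) = 232 (X(h, G) = -8*(-29) = 232)
N(S) = 0 (N(S) = 6 - 6 = 0)
b(s, d) = 8 + d (b(s, d) = -2*(-4) + d = 8 + d)
T(Y) = 0 (T(Y) = 0*Y = 0)
(T(b(6, 1)) - 1*(-822)) + X(18, 14) = (0 - 1*(-822)) + 232 = (0 + 822) + 232 = 822 + 232 = 1054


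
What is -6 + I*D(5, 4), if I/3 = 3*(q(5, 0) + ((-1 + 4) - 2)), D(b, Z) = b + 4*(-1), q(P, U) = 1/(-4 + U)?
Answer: 3/4 ≈ 0.75000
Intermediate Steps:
D(b, Z) = -4 + b (D(b, Z) = b - 4 = -4 + b)
I = 27/4 (I = 3*(3*(1/(-4 + 0) + ((-1 + 4) - 2))) = 3*(3*(1/(-4) + (3 - 2))) = 3*(3*(-1/4 + 1)) = 3*(3*(3/4)) = 3*(9/4) = 27/4 ≈ 6.7500)
-6 + I*D(5, 4) = -6 + 27*(-4 + 5)/4 = -6 + (27/4)*1 = -6 + 27/4 = 3/4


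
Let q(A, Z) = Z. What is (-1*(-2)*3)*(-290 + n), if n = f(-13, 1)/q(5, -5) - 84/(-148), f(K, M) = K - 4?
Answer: -317496/185 ≈ -1716.2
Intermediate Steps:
f(K, M) = -4 + K
n = 734/185 (n = (-4 - 13)/(-5) - 84/(-148) = -17*(-⅕) - 84*(-1/148) = 17/5 + 21/37 = 734/185 ≈ 3.9676)
(-1*(-2)*3)*(-290 + n) = (-1*(-2)*3)*(-290 + 734/185) = (2*3)*(-52916/185) = 6*(-52916/185) = -317496/185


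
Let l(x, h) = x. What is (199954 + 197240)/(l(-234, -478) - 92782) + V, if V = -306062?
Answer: -2033504299/6644 ≈ -3.0607e+5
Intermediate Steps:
(199954 + 197240)/(l(-234, -478) - 92782) + V = (199954 + 197240)/(-234 - 92782) - 306062 = 397194/(-93016) - 306062 = 397194*(-1/93016) - 306062 = -28371/6644 - 306062 = -2033504299/6644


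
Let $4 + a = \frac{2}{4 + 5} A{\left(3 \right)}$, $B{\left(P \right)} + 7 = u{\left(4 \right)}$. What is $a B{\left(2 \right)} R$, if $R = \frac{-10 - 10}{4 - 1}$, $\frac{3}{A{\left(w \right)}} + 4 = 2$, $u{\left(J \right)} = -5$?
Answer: $- \frac{1040}{3} \approx -346.67$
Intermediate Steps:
$A{\left(w \right)} = - \frac{3}{2}$ ($A{\left(w \right)} = \frac{3}{-4 + 2} = \frac{3}{-2} = 3 \left(- \frac{1}{2}\right) = - \frac{3}{2}$)
$B{\left(P \right)} = -12$ ($B{\left(P \right)} = -7 - 5 = -12$)
$a = - \frac{13}{3}$ ($a = -4 + \frac{2}{4 + 5} \left(- \frac{3}{2}\right) = -4 + \frac{2}{9} \left(- \frac{3}{2}\right) = -4 - \frac{1}{3} = - \frac{13}{3} \approx -4.3333$)
$R = - \frac{20}{3} \approx -6.6667$
$a B{\left(2 \right)} R = \left(- \frac{13}{3}\right) \left(-12\right) \left(- \frac{20}{3}\right) = 52 \left(- \frac{20}{3}\right) = - \frac{1040}{3}$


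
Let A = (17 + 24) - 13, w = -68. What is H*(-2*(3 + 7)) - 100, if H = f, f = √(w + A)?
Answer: -100 - 40*I*√10 ≈ -100.0 - 126.49*I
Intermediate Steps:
A = 28 (A = 41 - 13 = 28)
f = 2*I*√10 (f = √(-68 + 28) = √(-40) = 2*I*√10 ≈ 6.3246*I)
H = 2*I*√10 ≈ 6.3246*I
H*(-2*(3 + 7)) - 100 = (2*I*√10)*(-2*(3 + 7)) - 100 = (2*I*√10)*(-2*10) - 100 = (2*I*√10)*(-20) - 100 = -40*I*√10 - 100 = -100 - 40*I*√10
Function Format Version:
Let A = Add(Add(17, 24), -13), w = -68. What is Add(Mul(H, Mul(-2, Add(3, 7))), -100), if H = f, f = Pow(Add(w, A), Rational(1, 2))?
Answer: Add(-100, Mul(-40, I, Pow(10, Rational(1, 2)))) ≈ Add(-100.00, Mul(-126.49, I))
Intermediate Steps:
A = 28 (A = Add(41, -13) = 28)
f = Mul(2, I, Pow(10, Rational(1, 2))) (f = Pow(Add(-68, 28), Rational(1, 2)) = Pow(-40, Rational(1, 2)) = Mul(2, I, Pow(10, Rational(1, 2))) ≈ Mul(6.3246, I))
H = Mul(2, I, Pow(10, Rational(1, 2))) ≈ Mul(6.3246, I)
Add(Mul(H, Mul(-2, Add(3, 7))), -100) = Add(Mul(Mul(2, I, Pow(10, Rational(1, 2))), Mul(-2, Add(3, 7))), -100) = Add(Mul(Mul(2, I, Pow(10, Rational(1, 2))), Mul(-2, 10)), -100) = Add(Mul(Mul(2, I, Pow(10, Rational(1, 2))), -20), -100) = Add(Mul(-40, I, Pow(10, Rational(1, 2))), -100) = Add(-100, Mul(-40, I, Pow(10, Rational(1, 2))))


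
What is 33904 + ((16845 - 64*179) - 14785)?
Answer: 24508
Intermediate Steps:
33904 + ((16845 - 64*179) - 14785) = 33904 + ((16845 - 11456) - 14785) = 33904 + (5389 - 14785) = 33904 - 9396 = 24508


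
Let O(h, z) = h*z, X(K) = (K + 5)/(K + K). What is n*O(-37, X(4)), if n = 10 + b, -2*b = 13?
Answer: -2331/16 ≈ -145.69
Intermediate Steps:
b = -13/2 (b = -½*13 = -13/2 ≈ -6.5000)
n = 7/2 (n = 10 - 13/2 = 7/2 ≈ 3.5000)
X(K) = (5 + K)/(2*K) (X(K) = (5 + K)/((2*K)) = (5 + K)*(1/(2*K)) = (5 + K)/(2*K))
n*O(-37, X(4)) = 7*(-37*(5 + 4)/(2*4))/2 = 7*(-37*9/(2*4))/2 = 7*(-37*9/8)/2 = (7/2)*(-333/8) = -2331/16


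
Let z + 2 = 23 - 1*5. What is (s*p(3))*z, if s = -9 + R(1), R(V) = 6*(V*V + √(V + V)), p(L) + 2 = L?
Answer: -48 + 96*√2 ≈ 87.765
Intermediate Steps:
p(L) = -2 + L
z = 16 (z = -2 + (23 - 1*5) = -2 + (23 - 5) = -2 + 18 = 16)
R(V) = 6*V² + 6*√2*√V (R(V) = 6*(V² + √(2*V)) = 6*(V² + √2*√V) = 6*V² + 6*√2*√V)
s = -3 + 6*√2 (s = -9 + (6*1² + 6*√2*√1) = -9 + (6*1 + 6*√2*1) = -9 + (6 + 6*√2) = -3 + 6*√2 ≈ 5.4853)
(s*p(3))*z = ((-3 + 6*√2)*(-2 + 3))*16 = ((-3 + 6*√2)*1)*16 = (-3 + 6*√2)*16 = -48 + 96*√2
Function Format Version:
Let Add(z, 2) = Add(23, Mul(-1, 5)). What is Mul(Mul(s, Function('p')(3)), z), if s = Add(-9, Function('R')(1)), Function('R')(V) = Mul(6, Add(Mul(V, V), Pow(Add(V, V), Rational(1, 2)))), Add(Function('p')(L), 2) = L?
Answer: Add(-48, Mul(96, Pow(2, Rational(1, 2)))) ≈ 87.765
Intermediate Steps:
Function('p')(L) = Add(-2, L)
z = 16 (z = Add(-2, Add(23, Mul(-1, 5))) = Add(-2, Add(23, -5)) = Add(-2, 18) = 16)
Function('R')(V) = Add(Mul(6, Pow(V, 2)), Mul(6, Pow(2, Rational(1, 2)), Pow(V, Rational(1, 2)))) (Function('R')(V) = Mul(6, Add(Pow(V, 2), Pow(Mul(2, V), Rational(1, 2)))) = Mul(6, Add(Pow(V, 2), Mul(Pow(2, Rational(1, 2)), Pow(V, Rational(1, 2))))) = Add(Mul(6, Pow(V, 2)), Mul(6, Pow(2, Rational(1, 2)), Pow(V, Rational(1, 2)))))
s = Add(-3, Mul(6, Pow(2, Rational(1, 2)))) (s = Add(-9, Add(Mul(6, Pow(1, 2)), Mul(6, Pow(2, Rational(1, 2)), Pow(1, Rational(1, 2))))) = Add(-9, Add(Mul(6, 1), Mul(6, Pow(2, Rational(1, 2)), 1))) = Add(-9, Add(6, Mul(6, Pow(2, Rational(1, 2))))) = Add(-3, Mul(6, Pow(2, Rational(1, 2)))) ≈ 5.4853)
Mul(Mul(s, Function('p')(3)), z) = Mul(Mul(Add(-3, Mul(6, Pow(2, Rational(1, 2)))), Add(-2, 3)), 16) = Mul(Mul(Add(-3, Mul(6, Pow(2, Rational(1, 2)))), 1), 16) = Mul(Add(-3, Mul(6, Pow(2, Rational(1, 2)))), 16) = Add(-48, Mul(96, Pow(2, Rational(1, 2))))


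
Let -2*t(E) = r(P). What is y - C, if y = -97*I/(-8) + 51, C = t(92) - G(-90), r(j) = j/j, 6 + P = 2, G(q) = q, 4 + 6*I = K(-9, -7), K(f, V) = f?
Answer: -3109/48 ≈ -64.771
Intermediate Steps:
I = -13/6 (I = -⅔ + (⅙)*(-9) = -⅔ - 3/2 = -13/6 ≈ -2.1667)
P = -4 (P = -6 + 2 = -4)
r(j) = 1
t(E) = -½ (t(E) = -½*1 = -½)
C = 179/2 (C = -½ - 1*(-90) = -½ + 90 = 179/2 ≈ 89.500)
y = 1187/48 (y = -(-1261)/(6*(-8)) + 51 = -(-1261)*(-1)/(6*8) + 51 = -97*13/48 + 51 = -1261/48 + 51 = 1187/48 ≈ 24.729)
y - C = 1187/48 - 1*179/2 = 1187/48 - 179/2 = -3109/48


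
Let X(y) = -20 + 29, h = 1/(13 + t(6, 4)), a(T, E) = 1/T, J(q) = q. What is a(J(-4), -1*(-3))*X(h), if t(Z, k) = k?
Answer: -9/4 ≈ -2.2500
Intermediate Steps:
h = 1/17 (h = 1/(13 + 4) = 1/17 ≈ 0.058824)
X(y) = 9
a(J(-4), -1*(-3))*X(h) = 9/(-4) = -¼*9 = -9/4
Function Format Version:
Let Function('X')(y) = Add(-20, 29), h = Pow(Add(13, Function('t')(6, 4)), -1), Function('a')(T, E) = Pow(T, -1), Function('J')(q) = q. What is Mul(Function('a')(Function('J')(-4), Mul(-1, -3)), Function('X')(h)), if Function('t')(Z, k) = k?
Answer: Rational(-9, 4) ≈ -2.2500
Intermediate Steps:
h = Rational(1, 17) (h = Pow(Add(13, 4), -1) = Pow(17, -1) = Rational(1, 17) ≈ 0.058824)
Function('X')(y) = 9
Mul(Function('a')(Function('J')(-4), Mul(-1, -3)), Function('X')(h)) = Mul(Pow(-4, -1), 9) = Mul(Rational(-1, 4), 9) = Rational(-9, 4)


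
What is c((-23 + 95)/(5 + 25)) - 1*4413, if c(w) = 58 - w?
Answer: -21787/5 ≈ -4357.4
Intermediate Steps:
c((-23 + 95)/(5 + 25)) - 1*4413 = (58 - (-23 + 95)/(5 + 25)) - 1*4413 = (58 - 72/30) - 4413 = (58 - 1*12/5) - 4413 = (58 - 12/5) - 4413 = 278/5 - 4413 = -21787/5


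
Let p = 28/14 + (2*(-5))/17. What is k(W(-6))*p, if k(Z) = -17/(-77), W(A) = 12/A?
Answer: 24/77 ≈ 0.31169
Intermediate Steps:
k(Z) = 17/77 (k(Z) = -17*(-1/77) = 17/77)
p = 24/17 (p = 28*(1/14) - 10*1/17 = 2 - 10/17 = 24/17 ≈ 1.4118)
k(W(-6))*p = (17/77)*(24/17) = 24/77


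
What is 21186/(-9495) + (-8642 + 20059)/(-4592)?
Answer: -3264929/692080 ≈ -4.7176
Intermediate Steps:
21186/(-9495) + (-8642 + 20059)/(-4592) = 21186*(-1/9495) + 11417*(-1/4592) = -2354/1055 - 1631/656 = -3264929/692080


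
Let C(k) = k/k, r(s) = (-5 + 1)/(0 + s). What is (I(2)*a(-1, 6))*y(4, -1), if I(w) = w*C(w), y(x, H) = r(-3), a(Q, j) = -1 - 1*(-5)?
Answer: 32/3 ≈ 10.667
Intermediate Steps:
a(Q, j) = 4 (a(Q, j) = -1 + 5 = 4)
r(s) = -4/s
C(k) = 1
y(x, H) = 4/3 (y(x, H) = -4/(-3) = -4*(-1/3) = 4/3)
I(w) = w (I(w) = w*1 = w)
(I(2)*a(-1, 6))*y(4, -1) = (2*4)*(4/3) = 8*(4/3) = 32/3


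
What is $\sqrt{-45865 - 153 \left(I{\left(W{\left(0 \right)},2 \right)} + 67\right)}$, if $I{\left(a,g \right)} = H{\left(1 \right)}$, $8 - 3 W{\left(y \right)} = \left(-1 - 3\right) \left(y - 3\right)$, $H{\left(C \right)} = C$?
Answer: $i \sqrt{56269} \approx 237.21 i$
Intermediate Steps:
$W{\left(y \right)} = - \frac{4}{3} + \frac{4 y}{3}$ ($W{\left(y \right)} = \frac{8}{3} - \frac{\left(-1 - 3\right) \left(y - 3\right)}{3} = \frac{8}{3} - \frac{\left(-4\right) \left(-3 + y\right)}{3} = \frac{8}{3} - \frac{12 - 4 y}{3} = \frac{8}{3} + \left(-4 + \frac{4 y}{3}\right) = - \frac{4}{3} + \frac{4 y}{3}$)
$I{\left(a,g \right)} = 1$
$\sqrt{-45865 - 153 \left(I{\left(W{\left(0 \right)},2 \right)} + 67\right)} = \sqrt{-45865 - 153 \left(1 + 67\right)} = \sqrt{-45865 - 10404} = \sqrt{-56269} = i \sqrt{56269}$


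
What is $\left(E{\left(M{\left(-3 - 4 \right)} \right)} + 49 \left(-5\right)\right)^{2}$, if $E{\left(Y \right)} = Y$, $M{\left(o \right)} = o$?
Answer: $63504$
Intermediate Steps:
$\left(E{\left(M{\left(-3 - 4 \right)} \right)} + 49 \left(-5\right)\right)^{2} = \left(\left(-3 - 4\right) + 49 \left(-5\right)\right)^{2} = \left(-7 - 245\right)^{2} = \left(-252\right)^{2} = 63504$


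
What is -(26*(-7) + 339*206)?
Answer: -69652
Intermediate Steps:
-(26*(-7) + 339*206) = -(-182 + 69834) = -1*69652 = -69652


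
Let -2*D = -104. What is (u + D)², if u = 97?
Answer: 22201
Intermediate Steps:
D = 52 (D = -½*(-104) = 52)
(u + D)² = (97 + 52)² = 149² = 22201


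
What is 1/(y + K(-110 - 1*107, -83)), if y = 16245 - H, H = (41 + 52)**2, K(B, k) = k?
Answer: 1/7513 ≈ 0.00013310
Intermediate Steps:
H = 8649 (H = 93**2 = 8649)
y = 7596 (y = 16245 - 1*8649 = 16245 - 8649 = 7596)
1/(y + K(-110 - 1*107, -83)) = 1/(7596 - 83) = 1/7513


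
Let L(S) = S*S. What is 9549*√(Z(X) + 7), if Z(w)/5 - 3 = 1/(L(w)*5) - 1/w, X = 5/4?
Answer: 9549*√466/5 ≈ 41227.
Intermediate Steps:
L(S) = S²
X = 5/4 (X = 5*(¼) = 5/4 ≈ 1.2500)
Z(w) = 15 + w⁻² - 5/w (Z(w) = 15 + 5*(1/(w²*5) - 1/w) = 15 + 5*((⅕)/w² - 1/w) = 15 + 5*(1/(5*w²) - 1/w) = 15 + 5*(-1/w + 1/(5*w²)) = 15 + (w⁻² - 5/w) = 15 + w⁻² - 5/w)
9549*√(Z(X) + 7) = 9549*√((15 + (5/4)⁻² - 5/5/4) + 7) = 9549*√((15 + 16/25 - 5*⅘) + 7) = 9549*√((15 + 16/25 - 4) + 7) = 9549*√(291/25 + 7) = 9549*√(466/25) = 9549*(√466/5) = 9549*√466/5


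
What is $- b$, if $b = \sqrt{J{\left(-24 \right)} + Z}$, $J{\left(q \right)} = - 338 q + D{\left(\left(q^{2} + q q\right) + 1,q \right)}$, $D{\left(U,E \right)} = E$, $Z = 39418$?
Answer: $- \sqrt{47506} \approx -217.96$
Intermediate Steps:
$J{\left(q \right)} = - 337 q$ ($J{\left(q \right)} = - 338 q + q = - 337 q$)
$b = \sqrt{47506}$ ($b = \sqrt{\left(-337\right) \left(-24\right) + 39418} = \sqrt{8088 + 39418} = \sqrt{47506} \approx 217.96$)
$- b = - \sqrt{47506}$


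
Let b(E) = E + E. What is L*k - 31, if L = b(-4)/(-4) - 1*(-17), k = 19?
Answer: 330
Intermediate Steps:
b(E) = 2*E
L = 19 (L = (2*(-4))/(-4) - 1*(-17) = -8*(-¼) + 17 = 2 + 17 = 19)
L*k - 31 = 19*19 - 31 = 361 - 31 = 330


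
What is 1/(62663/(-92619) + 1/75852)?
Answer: -780592932/528113473 ≈ -1.4781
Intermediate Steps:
1/(62663/(-92619) + 1/75852) = 1/(62663*(-1/92619) + 1/75852) = 1/(-62663/92619 + 1/75852) = 1/(-528113473/780592932) = -780592932/528113473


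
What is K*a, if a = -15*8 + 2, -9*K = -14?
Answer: -1652/9 ≈ -183.56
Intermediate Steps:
K = 14/9 (K = -1/9*(-14) = 14/9 ≈ 1.5556)
a = -118 (a = -120 + 2 = -118)
K*a = (14/9)*(-118) = -1652/9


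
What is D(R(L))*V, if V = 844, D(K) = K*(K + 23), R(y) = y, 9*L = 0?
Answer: 0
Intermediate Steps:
L = 0 (L = (⅑)*0 = 0)
D(K) = K*(23 + K)
D(R(L))*V = (0*(23 + 0))*844 = (0*23)*844 = 0*844 = 0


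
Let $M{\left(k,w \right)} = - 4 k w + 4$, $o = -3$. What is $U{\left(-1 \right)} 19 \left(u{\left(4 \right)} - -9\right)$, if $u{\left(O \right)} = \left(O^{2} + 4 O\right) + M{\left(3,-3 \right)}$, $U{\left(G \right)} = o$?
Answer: $-4617$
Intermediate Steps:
$U{\left(G \right)} = -3$
$M{\left(k,w \right)} = 4 - 4 k w$ ($M{\left(k,w \right)} = - 4 k w + 4 = 4 - 4 k w$)
$u{\left(O \right)} = 40 + O^{2} + 4 O$ ($u{\left(O \right)} = \left(O^{2} + 4 O\right) - \left(-4 + 12 \left(-3\right)\right) = \left(O^{2} + 4 O\right) + \left(4 + 36\right) = \left(O^{2} + 4 O\right) + 40 = 40 + O^{2} + 4 O$)
$U{\left(-1 \right)} 19 \left(u{\left(4 \right)} - -9\right) = \left(-3\right) 19 \left(\left(40 + 4^{2} + 4 \cdot 4\right) - -9\right) = - 57 \left(\left(40 + 16 + 16\right) + 9\right) = - 57 \left(72 + 9\right) = \left(-57\right) 81 = -4617$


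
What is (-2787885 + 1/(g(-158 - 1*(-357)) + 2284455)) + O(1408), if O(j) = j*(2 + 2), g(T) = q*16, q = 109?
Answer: -6360784026346/2286199 ≈ -2.7823e+6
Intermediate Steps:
g(T) = 1744 (g(T) = 109*16 = 1744)
O(j) = 4*j (O(j) = j*4 = 4*j)
(-2787885 + 1/(g(-158 - 1*(-357)) + 2284455)) + O(1408) = (-2787885 + 1/(1744 + 2284455)) + 4*1408 = (-2787885 + 1/2286199) + 5632 = -6373659899114/2286199 + 5632 = -6360784026346/2286199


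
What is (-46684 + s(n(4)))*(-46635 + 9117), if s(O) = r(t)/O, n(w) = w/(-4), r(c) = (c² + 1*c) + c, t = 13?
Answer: 1758806322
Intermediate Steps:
r(c) = c² + 2*c (r(c) = (c² + c) + c = (c + c²) + c = c² + 2*c)
n(w) = -w/4 (n(w) = w*(-¼) = -w/4)
s(O) = 195/O (s(O) = (13*(2 + 13))/O = (13*15)/O = 195/O)
(-46684 + s(n(4)))*(-46635 + 9117) = (-46684 + 195/((-¼*4)))*(-46635 + 9117) = (-46684 + 195/(-1))*(-37518) = (-46684 + 195*(-1))*(-37518) = (-46684 - 195)*(-37518) = -46879*(-37518) = 1758806322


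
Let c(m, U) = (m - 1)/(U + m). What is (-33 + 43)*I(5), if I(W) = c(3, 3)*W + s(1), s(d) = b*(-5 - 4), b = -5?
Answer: 1400/3 ≈ 466.67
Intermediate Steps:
s(d) = 45 (s(d) = -5*(-5 - 4) = -5*(-9) = 45)
c(m, U) = (-1 + m)/(U + m)
I(W) = 45 + W/3 (I(W) = ((-1 + 3)/(3 + 3))*W + 45 = (2/6)*W + 45 = ((⅙)*2)*W + 45 = W/3 + 45 = 45 + W/3)
(-33 + 43)*I(5) = (-33 + 43)*(45 + (⅓)*5) = 10*(45 + 5/3) = 10*(140/3) = 1400/3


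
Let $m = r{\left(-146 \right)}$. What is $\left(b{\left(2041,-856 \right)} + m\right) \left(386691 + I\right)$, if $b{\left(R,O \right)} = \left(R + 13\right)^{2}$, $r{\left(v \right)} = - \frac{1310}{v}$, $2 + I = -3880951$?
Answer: $- \frac{1076168132521026}{73} \approx -1.4742 \cdot 10^{13}$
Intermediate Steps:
$I = -3880953$ ($I = -2 - 3880951 = -3880953$)
$m = \frac{655}{73}$ ($m = - \frac{1310}{-146} = \left(-1310\right) \left(- \frac{1}{146}\right) = \frac{655}{73} \approx 8.9726$)
$b{\left(R,O \right)} = \left(13 + R\right)^{2}$
$\left(b{\left(2041,-856 \right)} + m\right) \left(386691 + I\right) = \left(\left(13 + 2041\right)^{2} + \frac{655}{73}\right) \left(386691 - 3880953\right) = \left(2054^{2} + \frac{655}{73}\right) \left(-3494262\right) = \left(4218916 + \frac{655}{73}\right) \left(-3494262\right) = \frac{307981523}{73} \left(-3494262\right) = - \frac{1076168132521026}{73}$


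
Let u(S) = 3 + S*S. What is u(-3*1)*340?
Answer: 4080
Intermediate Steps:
u(S) = 3 + S**2
u(-3*1)*340 = (3 + (-3*1)**2)*340 = (3 + (-3)**2)*340 = (3 + 9)*340 = 12*340 = 4080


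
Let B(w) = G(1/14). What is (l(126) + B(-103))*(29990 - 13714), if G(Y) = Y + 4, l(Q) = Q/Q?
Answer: 577798/7 ≈ 82543.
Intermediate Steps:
l(Q) = 1
G(Y) = 4 + Y
B(w) = 57/14 (B(w) = 4 + 1/14 = 57/14)
(l(126) + B(-103))*(29990 - 13714) = (1 + 57/14)*(29990 - 13714) = (71/14)*16276 = 577798/7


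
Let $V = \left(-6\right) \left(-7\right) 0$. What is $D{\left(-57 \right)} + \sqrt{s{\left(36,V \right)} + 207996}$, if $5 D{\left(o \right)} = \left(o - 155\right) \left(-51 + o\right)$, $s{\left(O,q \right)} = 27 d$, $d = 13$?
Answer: $\frac{22896}{5} + \sqrt{208347} \approx 5035.6$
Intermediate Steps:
$V = 0$ ($V = 42 \cdot 0 = 0$)
$s{\left(O,q \right)} = 351$ ($s{\left(O,q \right)} = 27 \cdot 13 = 351$)
$D{\left(o \right)} = \frac{\left(-155 + o\right) \left(-51 + o\right)}{5}$ ($D{\left(o \right)} = \frac{\left(o - 155\right) \left(-51 + o\right)}{5} = \frac{\left(-155 + o\right) \left(-51 + o\right)}{5}$)
$D{\left(-57 \right)} + \sqrt{s{\left(36,V \right)} + 207996} = \left(1581 - - \frac{11742}{5} + \frac{\left(-57\right)^{2}}{5}\right) + \sqrt{351 + 207996} = \left(1581 + \frac{11742}{5} + \frac{1}{5} \cdot 3249\right) + \sqrt{208347} = \left(1581 + \frac{11742}{5} + \frac{3249}{5}\right) + \sqrt{208347} = \frac{22896}{5} + \sqrt{208347}$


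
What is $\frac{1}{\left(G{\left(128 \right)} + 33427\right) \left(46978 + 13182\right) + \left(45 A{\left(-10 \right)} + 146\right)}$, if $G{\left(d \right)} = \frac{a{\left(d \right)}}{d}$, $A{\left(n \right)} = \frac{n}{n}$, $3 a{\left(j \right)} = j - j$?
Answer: $\frac{1}{2010968511} \approx 4.9727 \cdot 10^{-10}$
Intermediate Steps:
$a{\left(j \right)} = 0$ ($a{\left(j \right)} = \frac{j - j}{3} = \frac{1}{3} \cdot 0 = 0$)
$A{\left(n \right)} = 1$
$G{\left(d \right)} = 0$ ($G{\left(d \right)} = \frac{0}{d} = 0$)
$\frac{1}{\left(G{\left(128 \right)} + 33427\right) \left(46978 + 13182\right) + \left(45 A{\left(-10 \right)} + 146\right)} = \frac{1}{\left(0 + 33427\right) \left(46978 + 13182\right) + \left(45 \cdot 1 + 146\right)} = \frac{1}{33427 \cdot 60160 + \left(45 + 146\right)} = \frac{1}{2010968320 + 191} = \frac{1}{2010968511}$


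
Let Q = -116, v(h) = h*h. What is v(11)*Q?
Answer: -14036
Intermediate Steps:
v(h) = h²
v(11)*Q = 11²*(-116) = 121*(-116) = -14036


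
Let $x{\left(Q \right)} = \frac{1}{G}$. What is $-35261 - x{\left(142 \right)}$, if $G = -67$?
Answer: $- \frac{2362486}{67} \approx -35261.0$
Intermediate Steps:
$x{\left(Q \right)} = - \frac{1}{67}$ ($x{\left(Q \right)} = \frac{1}{-67} = - \frac{1}{67}$)
$-35261 - x{\left(142 \right)} = -35261 - - \frac{1}{67} = -35261 + \frac{1}{67} = - \frac{2362486}{67}$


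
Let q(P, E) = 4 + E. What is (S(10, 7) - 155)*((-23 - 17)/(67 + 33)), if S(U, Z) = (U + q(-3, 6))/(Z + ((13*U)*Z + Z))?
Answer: 14320/231 ≈ 61.991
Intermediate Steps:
S(U, Z) = (10 + U)/(2*Z + 13*U*Z) (S(U, Z) = (U + (4 + 6))/(Z + ((13*U)*Z + Z)) = (U + 10)/(Z + (13*U*Z + Z)) = (10 + U)/(Z + (Z + 13*U*Z)) = (10 + U)/(2*Z + 13*U*Z))
(S(10, 7) - 155)*((-23 - 17)/(67 + 33)) = ((10 + 10)/(7*(2 + 13*10)) - 155)*((-23 - 17)/(67 + 33)) = ((⅐)*20/(2 + 130) - 155)*(-40/100) = ((⅐)*20/132 - 155)*(-40*1/100) = ((⅐)*(1/132)*20 - 155)*(-⅖) = (5/231 - 155)*(-⅖) = -35800/231*(-⅖) = 14320/231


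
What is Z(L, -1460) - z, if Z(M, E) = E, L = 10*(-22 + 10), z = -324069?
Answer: 322609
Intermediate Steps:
L = -120 (L = 10*(-12) = -120)
Z(L, -1460) - z = -1460 - 1*(-324069) = -1460 + 324069 = 322609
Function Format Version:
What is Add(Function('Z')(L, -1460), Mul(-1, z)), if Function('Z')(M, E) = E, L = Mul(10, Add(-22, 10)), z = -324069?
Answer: 322609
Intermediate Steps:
L = -120 (L = Mul(10, -12) = -120)
Add(Function('Z')(L, -1460), Mul(-1, z)) = Add(-1460, Mul(-1, -324069)) = Add(-1460, 324069) = 322609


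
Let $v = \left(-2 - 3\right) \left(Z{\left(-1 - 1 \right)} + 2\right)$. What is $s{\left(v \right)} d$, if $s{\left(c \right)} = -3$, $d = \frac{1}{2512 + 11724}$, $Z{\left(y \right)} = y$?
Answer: $- \frac{3}{14236} \approx -0.00021073$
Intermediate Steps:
$d = \frac{1}{14236} \approx 7.0244 \cdot 10^{-5}$
$v = 0$ ($v = \left(-2 - 3\right) \left(\left(-1 - 1\right) + 2\right) = - 5 \left(\left(-1 - 1\right) + 2\right) = - 5 \left(-2 + 2\right) = \left(-5\right) 0 = 0$)
$s{\left(v \right)} d = \left(-3\right) \frac{1}{14236} = - \frac{3}{14236}$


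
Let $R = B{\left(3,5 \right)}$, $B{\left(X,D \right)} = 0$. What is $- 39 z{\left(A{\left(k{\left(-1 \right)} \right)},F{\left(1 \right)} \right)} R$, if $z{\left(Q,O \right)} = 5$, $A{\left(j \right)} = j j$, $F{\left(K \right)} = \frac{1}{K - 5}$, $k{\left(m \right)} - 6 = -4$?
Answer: $0$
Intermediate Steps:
$k{\left(m \right)} = 2$ ($k{\left(m \right)} = 6 - 4 = 2$)
$R = 0$
$F{\left(K \right)} = \frac{1}{-5 + K}$
$A{\left(j \right)} = j^{2}$
$- 39 z{\left(A{\left(k{\left(-1 \right)} \right)},F{\left(1 \right)} \right)} R = \left(-39\right) 5 \cdot 0 = \left(-195\right) 0 = 0$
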